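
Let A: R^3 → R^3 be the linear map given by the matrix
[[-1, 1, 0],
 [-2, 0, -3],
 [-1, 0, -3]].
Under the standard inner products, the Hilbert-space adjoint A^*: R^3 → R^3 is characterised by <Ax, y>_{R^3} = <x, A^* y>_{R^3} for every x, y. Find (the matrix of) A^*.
A^* = A^T =
[[-1, -2, -1],
 [1, 0, 0],
 [0, -3, -3]]

For real matrices with standard dot products, the defining identity <Ax, y> = <x, A^* y> gives (Ax)^T y = x^T (A^*) y, i.e. x^T A^T y = x^T (A^*) y. Since this holds for all x, y, we must have A^* = A^T. Therefore
A^* =
[[-1, -2, -1],
 [1, 0, 0],
 [0, -3, -3]].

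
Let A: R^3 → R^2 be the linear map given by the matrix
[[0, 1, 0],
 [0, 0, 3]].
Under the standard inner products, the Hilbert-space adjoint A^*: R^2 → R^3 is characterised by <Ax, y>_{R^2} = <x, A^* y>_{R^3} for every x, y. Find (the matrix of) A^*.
A^* = A^T =
[[0, 0],
 [1, 0],
 [0, 3]]

For real matrices with standard dot products, the defining identity <Ax, y> = <x, A^* y> gives (Ax)^T y = x^T (A^*) y, i.e. x^T A^T y = x^T (A^*) y. Since this holds for all x, y, we must have A^* = A^T. Therefore
A^* =
[[0, 0],
 [1, 0],
 [0, 3]].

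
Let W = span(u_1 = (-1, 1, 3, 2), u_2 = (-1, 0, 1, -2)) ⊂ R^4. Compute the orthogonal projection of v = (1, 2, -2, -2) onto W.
proj_W(v) = (13/30, -3/5, -49/30, -23/15)

Set up U = [u_1 | ... | u_2] ∈ R^(4×2). The projector onto W = col(U) is P = U (U^T U)^(-1) U^T.
Compute U^T U =
  [15, 0]
  [0, 6],
and U^T v = (-9, 1).
Solve U^T U · c = U^T v for the coefficients: c = (-3/5, 1/6). The projection is proj_W(v) = U c.
Check: (v - proj_W(v)) · u_1 = 0  (should be 0).
Check: (v - proj_W(v)) · u_2 = 0  (should be 0).
Result: proj_W(v) = (13/30, -3/5, -49/30, -23/15).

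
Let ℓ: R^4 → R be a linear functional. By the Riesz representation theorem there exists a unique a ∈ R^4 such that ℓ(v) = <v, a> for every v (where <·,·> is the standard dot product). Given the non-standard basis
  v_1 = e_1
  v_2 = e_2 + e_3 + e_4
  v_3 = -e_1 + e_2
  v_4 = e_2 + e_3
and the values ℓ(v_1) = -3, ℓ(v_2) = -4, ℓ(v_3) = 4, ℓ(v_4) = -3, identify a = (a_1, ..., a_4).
a = (-3, 1, -4, -1)

Write a = (a_1, ..., a_4) in the standard basis. For each basis vector v_i, ℓ(v_i) = <v_i, a> is a linear equation in the a_j's. Collect the n equations into a matrix system V a = ℓ, where row i of V is v_i (expressed in the standard basis). Since V is invertible (lower-triangular with 1s on the diagonal, up to permutation), solve by back-substitution:
  V =
[[1, 0, 0, 0],
 [0, 1, 1, 1],
 [-1, 1, 0, 0],
 [0, 1, 1, 0]]
  V a = (-3, -4, 4, -3)
Solving gives a = (-3, 1, -4, -1).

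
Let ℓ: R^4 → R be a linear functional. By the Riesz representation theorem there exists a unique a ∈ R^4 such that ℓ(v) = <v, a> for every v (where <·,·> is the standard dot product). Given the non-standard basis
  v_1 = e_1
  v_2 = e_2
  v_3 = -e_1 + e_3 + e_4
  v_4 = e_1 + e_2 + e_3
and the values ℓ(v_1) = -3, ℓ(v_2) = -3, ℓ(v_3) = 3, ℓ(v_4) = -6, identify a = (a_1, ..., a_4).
a = (-3, -3, 0, 0)

Write a = (a_1, ..., a_4) in the standard basis. For each basis vector v_i, ℓ(v_i) = <v_i, a> is a linear equation in the a_j's. Collect the n equations into a matrix system V a = ℓ, where row i of V is v_i (expressed in the standard basis). Since V is invertible (lower-triangular with 1s on the diagonal, up to permutation), solve by back-substitution:
  V =
[[1, 0, 0, 0],
 [0, 1, 0, 0],
 [-1, 0, 1, 1],
 [1, 1, 1, 0]]
  V a = (-3, -3, 3, -6)
Solving gives a = (-3, -3, 0, 0).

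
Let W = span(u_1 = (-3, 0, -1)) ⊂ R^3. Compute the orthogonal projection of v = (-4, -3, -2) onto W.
proj_W(v) = (-21/5, 0, -7/5)

Set up U = [u_1 | ... | u_1] ∈ R^(3×1). The projector onto W = col(U) is P = U (U^T U)^(-1) U^T.
Compute U^T U =
  [10],
and U^T v = (14).
Solve U^T U · c = U^T v for the coefficients: c = (7/5). The projection is proj_W(v) = U c.
Check: (v - proj_W(v)) · u_1 = 0  (should be 0).
Result: proj_W(v) = (-21/5, 0, -7/5).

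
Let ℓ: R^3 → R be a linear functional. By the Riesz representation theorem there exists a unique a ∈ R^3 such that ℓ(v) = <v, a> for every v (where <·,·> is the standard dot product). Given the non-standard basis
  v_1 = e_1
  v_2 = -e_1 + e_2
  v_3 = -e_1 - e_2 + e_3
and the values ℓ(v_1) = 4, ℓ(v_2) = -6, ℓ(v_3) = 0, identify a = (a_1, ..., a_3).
a = (4, -2, 2)

Write a = (a_1, ..., a_3) in the standard basis. For each basis vector v_i, ℓ(v_i) = <v_i, a> is a linear equation in the a_j's. Collect the n equations into a matrix system V a = ℓ, where row i of V is v_i (expressed in the standard basis). Since V is invertible (lower-triangular with 1s on the diagonal, up to permutation), solve by back-substitution:
  V =
[[1, 0, 0],
 [-1, 1, 0],
 [-1, -1, 1]]
  V a = (4, -6, 0)
Solving gives a = (4, -2, 2).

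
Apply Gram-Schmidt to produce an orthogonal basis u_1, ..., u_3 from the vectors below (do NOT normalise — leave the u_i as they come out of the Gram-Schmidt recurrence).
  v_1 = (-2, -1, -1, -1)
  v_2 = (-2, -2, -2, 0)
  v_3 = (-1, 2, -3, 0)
Orthogonal basis:
  u_1 = (-2, -1, -1, -1)
  u_2 = (2/7, -6/7, -6/7, 8/7)
  u_3 = (-1/5, 13/5, -12/5, 1/5)

Apply the Gram-Schmidt recurrence
  u_1 = v_1
  u_i = v_i − Σ_{j<i} ((v_i · u_j) / (u_j · u_j)) · u_j.

Step by step this gives:
  u_1 = (-2, -1, -1, -1)
  u_2 = (2/7, -6/7, -6/7, 8/7)
  u_3 = (-1/5, 13/5, -12/5, 1/5)

Orthogonality check:
  u_2 · u_1 = 0 (should be 0)
  u_3 · u_1 = 0 (should be 0)
  u_3 · u_2 = 0 (should be 0)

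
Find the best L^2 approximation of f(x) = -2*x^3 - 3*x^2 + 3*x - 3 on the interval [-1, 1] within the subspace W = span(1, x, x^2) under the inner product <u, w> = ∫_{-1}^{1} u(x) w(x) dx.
g(x) = -3*x^2 + 9*x/5 - 3

The best approximation g ∈ W is the orthogonal projection of f onto W. Writing g = a_0 + a_1 x + a_2 x^2, the coefficients solve the normal equations G · a = b where
  G_{ij} = <φ_i, φ_j> and b_i = <f, φ_i>, with φ_0 = 1, φ_1 = x, φ_2 = x^2.
G =
  [2, 0, 2/3]
  [0, 2/3, 0]
  [2/3, 0, 2/5],
b = (-8, 6/5, -16/5).
Solving gives a_0 = -3, a_1 = 9/5, a_2 = -3, so
  g(x) = -3*x^2 + 9*x/5 - 3.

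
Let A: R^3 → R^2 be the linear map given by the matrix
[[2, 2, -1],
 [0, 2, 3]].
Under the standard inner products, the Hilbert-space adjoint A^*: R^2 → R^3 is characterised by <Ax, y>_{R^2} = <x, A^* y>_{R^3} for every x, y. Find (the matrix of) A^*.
A^* = A^T =
[[2, 0],
 [2, 2],
 [-1, 3]]

For real matrices with standard dot products, the defining identity <Ax, y> = <x, A^* y> gives (Ax)^T y = x^T (A^*) y, i.e. x^T A^T y = x^T (A^*) y. Since this holds for all x, y, we must have A^* = A^T. Therefore
A^* =
[[2, 0],
 [2, 2],
 [-1, 3]].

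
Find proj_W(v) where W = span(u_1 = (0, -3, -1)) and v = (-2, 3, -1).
proj_W(v) = (0, 12/5, 4/5)

Set up U = [u_1 | ... | u_1] ∈ R^(3×1). The projector onto W = col(U) is P = U (U^T U)^(-1) U^T.
Compute U^T U =
  [10],
and U^T v = (-8).
Solve U^T U · c = U^T v for the coefficients: c = (-4/5). The projection is proj_W(v) = U c.
Check: (v - proj_W(v)) · u_1 = 0  (should be 0).
Result: proj_W(v) = (0, 12/5, 4/5).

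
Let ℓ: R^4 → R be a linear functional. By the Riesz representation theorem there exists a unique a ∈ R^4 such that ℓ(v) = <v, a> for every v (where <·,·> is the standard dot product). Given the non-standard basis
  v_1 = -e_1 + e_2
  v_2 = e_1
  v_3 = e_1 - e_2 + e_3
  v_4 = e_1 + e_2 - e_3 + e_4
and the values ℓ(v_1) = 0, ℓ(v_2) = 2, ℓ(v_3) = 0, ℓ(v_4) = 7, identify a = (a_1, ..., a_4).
a = (2, 2, 0, 3)

Write a = (a_1, ..., a_4) in the standard basis. For each basis vector v_i, ℓ(v_i) = <v_i, a> is a linear equation in the a_j's. Collect the n equations into a matrix system V a = ℓ, where row i of V is v_i (expressed in the standard basis). Since V is invertible (lower-triangular with 1s on the diagonal, up to permutation), solve by back-substitution:
  V =
[[-1, 1, 0, 0],
 [1, 0, 0, 0],
 [1, -1, 1, 0],
 [1, 1, -1, 1]]
  V a = (0, 2, 0, 7)
Solving gives a = (2, 2, 0, 3).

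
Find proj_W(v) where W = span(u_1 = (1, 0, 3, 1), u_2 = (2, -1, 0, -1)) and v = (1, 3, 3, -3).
proj_W(v) = (14/13, -3/13, 24/13, 5/13)

Set up U = [u_1 | ... | u_2] ∈ R^(4×2). The projector onto W = col(U) is P = U (U^T U)^(-1) U^T.
Compute U^T U =
  [11, 1]
  [1, 6],
and U^T v = (7, 2).
Solve U^T U · c = U^T v for the coefficients: c = (8/13, 3/13). The projection is proj_W(v) = U c.
Check: (v - proj_W(v)) · u_1 = 0  (should be 0).
Check: (v - proj_W(v)) · u_2 = 0  (should be 0).
Result: proj_W(v) = (14/13, -3/13, 24/13, 5/13).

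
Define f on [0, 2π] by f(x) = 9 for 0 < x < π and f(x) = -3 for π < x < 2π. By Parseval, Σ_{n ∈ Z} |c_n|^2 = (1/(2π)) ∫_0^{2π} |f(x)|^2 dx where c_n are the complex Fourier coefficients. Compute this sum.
Σ |c_n|^2 = 45

Parseval equates the L^2 energy of f (normalised by 1/(2π)) with the ℓ^2 sum of its Fourier coefficients: (1/(2π)) ∫_0^{2π} |f|^2 = Σ |c_n|^2.
Compute the left side: (1/(2π)) [∫_0^π 9^2 dx + ∫_π^{2π} (-3)^2 dx] = (1/(2π)) · (81π + 9π) = (81 + 9)/2 = 45.
So Σ_{n ∈ Z} |c_n|^2 = 45.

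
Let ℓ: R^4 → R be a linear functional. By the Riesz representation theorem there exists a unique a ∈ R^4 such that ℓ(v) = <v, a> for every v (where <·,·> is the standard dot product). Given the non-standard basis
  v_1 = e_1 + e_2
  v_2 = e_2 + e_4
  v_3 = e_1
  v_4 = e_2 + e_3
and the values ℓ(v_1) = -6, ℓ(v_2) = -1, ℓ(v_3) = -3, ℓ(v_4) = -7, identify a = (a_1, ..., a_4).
a = (-3, -3, -4, 2)

Write a = (a_1, ..., a_4) in the standard basis. For each basis vector v_i, ℓ(v_i) = <v_i, a> is a linear equation in the a_j's. Collect the n equations into a matrix system V a = ℓ, where row i of V is v_i (expressed in the standard basis). Since V is invertible (lower-triangular with 1s on the diagonal, up to permutation), solve by back-substitution:
  V =
[[1, 1, 0, 0],
 [0, 1, 0, 1],
 [1, 0, 0, 0],
 [0, 1, 1, 0]]
  V a = (-6, -1, -3, -7)
Solving gives a = (-3, -3, -4, 2).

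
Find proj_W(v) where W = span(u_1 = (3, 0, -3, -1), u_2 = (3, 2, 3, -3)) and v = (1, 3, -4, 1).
proj_W(v) = (222/145, -78/145, -456/145, 4/145)

Set up U = [u_1 | ... | u_2] ∈ R^(4×2). The projector onto W = col(U) is P = U (U^T U)^(-1) U^T.
Compute U^T U =
  [19, 3]
  [3, 31],
and U^T v = (14, -6).
Solve U^T U · c = U^T v for the coefficients: c = (113/145, -39/145). The projection is proj_W(v) = U c.
Check: (v - proj_W(v)) · u_1 = 0  (should be 0).
Check: (v - proj_W(v)) · u_2 = 0  (should be 0).
Result: proj_W(v) = (222/145, -78/145, -456/145, 4/145).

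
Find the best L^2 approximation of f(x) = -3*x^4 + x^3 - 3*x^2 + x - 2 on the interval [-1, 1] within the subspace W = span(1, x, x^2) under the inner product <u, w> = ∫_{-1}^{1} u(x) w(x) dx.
g(x) = -39*x^2/7 + 8*x/5 - 61/35

The best approximation g ∈ W is the orthogonal projection of f onto W. Writing g = a_0 + a_1 x + a_2 x^2, the coefficients solve the normal equations G · a = b where
  G_{ij} = <φ_i, φ_j> and b_i = <f, φ_i>, with φ_0 = 1, φ_1 = x, φ_2 = x^2.
G =
  [2, 0, 2/3]
  [0, 2/3, 0]
  [2/3, 0, 2/5],
b = (-36/5, 16/15, -356/105).
Solving gives a_0 = -61/35, a_1 = 8/5, a_2 = -39/7, so
  g(x) = -39*x^2/7 + 8*x/5 - 61/35.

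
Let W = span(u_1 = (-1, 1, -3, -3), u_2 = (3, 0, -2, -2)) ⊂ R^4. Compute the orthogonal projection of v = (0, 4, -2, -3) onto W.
proj_W(v) = (-146/259, 233/259, -757/259, -757/259)

Set up U = [u_1 | ... | u_2] ∈ R^(4×2). The projector onto W = col(U) is P = U (U^T U)^(-1) U^T.
Compute U^T U =
  [20, 9]
  [9, 17],
and U^T v = (19, 10).
Solve U^T U · c = U^T v for the coefficients: c = (233/259, 29/259). The projection is proj_W(v) = U c.
Check: (v - proj_W(v)) · u_1 = 0  (should be 0).
Check: (v - proj_W(v)) · u_2 = 0  (should be 0).
Result: proj_W(v) = (-146/259, 233/259, -757/259, -757/259).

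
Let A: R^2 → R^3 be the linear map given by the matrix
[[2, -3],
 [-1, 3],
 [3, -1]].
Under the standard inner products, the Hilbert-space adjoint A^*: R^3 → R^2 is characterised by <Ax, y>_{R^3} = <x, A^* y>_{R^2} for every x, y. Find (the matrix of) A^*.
A^* = A^T =
[[2, -1, 3],
 [-3, 3, -1]]

For real matrices with standard dot products, the defining identity <Ax, y> = <x, A^* y> gives (Ax)^T y = x^T (A^*) y, i.e. x^T A^T y = x^T (A^*) y. Since this holds for all x, y, we must have A^* = A^T. Therefore
A^* =
[[2, -1, 3],
 [-3, 3, -1]].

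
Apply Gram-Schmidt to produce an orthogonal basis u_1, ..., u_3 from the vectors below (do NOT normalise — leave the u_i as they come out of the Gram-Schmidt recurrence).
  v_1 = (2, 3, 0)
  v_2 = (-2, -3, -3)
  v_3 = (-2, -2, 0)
Orthogonal basis:
  u_1 = (2, 3, 0)
  u_2 = (0, 0, -3)
  u_3 = (-6/13, 4/13, 0)

Apply the Gram-Schmidt recurrence
  u_1 = v_1
  u_i = v_i − Σ_{j<i} ((v_i · u_j) / (u_j · u_j)) · u_j.

Step by step this gives:
  u_1 = (2, 3, 0)
  u_2 = (0, 0, -3)
  u_3 = (-6/13, 4/13, 0)

Orthogonality check:
  u_2 · u_1 = 0 (should be 0)
  u_3 · u_1 = 0 (should be 0)
  u_3 · u_2 = 0 (should be 0)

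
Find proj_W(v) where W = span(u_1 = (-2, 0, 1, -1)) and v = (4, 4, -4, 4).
proj_W(v) = (16/3, 0, -8/3, 8/3)

Set up U = [u_1 | ... | u_1] ∈ R^(4×1). The projector onto W = col(U) is P = U (U^T U)^(-1) U^T.
Compute U^T U =
  [6],
and U^T v = (-16).
Solve U^T U · c = U^T v for the coefficients: c = (-8/3). The projection is proj_W(v) = U c.
Check: (v - proj_W(v)) · u_1 = 0  (should be 0).
Result: proj_W(v) = (16/3, 0, -8/3, 8/3).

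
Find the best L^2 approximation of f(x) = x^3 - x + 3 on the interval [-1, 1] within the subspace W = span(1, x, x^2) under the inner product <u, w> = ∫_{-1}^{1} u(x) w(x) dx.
g(x) = 3 - 2*x/5

The best approximation g ∈ W is the orthogonal projection of f onto W. Writing g = a_0 + a_1 x + a_2 x^2, the coefficients solve the normal equations G · a = b where
  G_{ij} = <φ_i, φ_j> and b_i = <f, φ_i>, with φ_0 = 1, φ_1 = x, φ_2 = x^2.
G =
  [2, 0, 2/3]
  [0, 2/3, 0]
  [2/3, 0, 2/5],
b = (6, -4/15, 2).
Solving gives a_0 = 3, a_1 = -2/5, a_2 = 0, so
  g(x) = 3 - 2*x/5.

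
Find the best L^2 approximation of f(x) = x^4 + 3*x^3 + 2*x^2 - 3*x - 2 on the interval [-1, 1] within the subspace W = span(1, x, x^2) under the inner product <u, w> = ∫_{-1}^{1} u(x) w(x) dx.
g(x) = 20*x^2/7 - 6*x/5 - 73/35

The best approximation g ∈ W is the orthogonal projection of f onto W. Writing g = a_0 + a_1 x + a_2 x^2, the coefficients solve the normal equations G · a = b where
  G_{ij} = <φ_i, φ_j> and b_i = <f, φ_i>, with φ_0 = 1, φ_1 = x, φ_2 = x^2.
G =
  [2, 0, 2/3]
  [0, 2/3, 0]
  [2/3, 0, 2/5],
b = (-34/15, -4/5, -26/105).
Solving gives a_0 = -73/35, a_1 = -6/5, a_2 = 20/7, so
  g(x) = 20*x^2/7 - 6*x/5 - 73/35.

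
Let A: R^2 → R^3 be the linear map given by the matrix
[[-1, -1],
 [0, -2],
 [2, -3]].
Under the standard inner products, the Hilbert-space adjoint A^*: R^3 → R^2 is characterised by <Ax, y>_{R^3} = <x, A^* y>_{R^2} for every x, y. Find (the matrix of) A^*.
A^* = A^T =
[[-1, 0, 2],
 [-1, -2, -3]]

For real matrices with standard dot products, the defining identity <Ax, y> = <x, A^* y> gives (Ax)^T y = x^T (A^*) y, i.e. x^T A^T y = x^T (A^*) y. Since this holds for all x, y, we must have A^* = A^T. Therefore
A^* =
[[-1, 0, 2],
 [-1, -2, -3]].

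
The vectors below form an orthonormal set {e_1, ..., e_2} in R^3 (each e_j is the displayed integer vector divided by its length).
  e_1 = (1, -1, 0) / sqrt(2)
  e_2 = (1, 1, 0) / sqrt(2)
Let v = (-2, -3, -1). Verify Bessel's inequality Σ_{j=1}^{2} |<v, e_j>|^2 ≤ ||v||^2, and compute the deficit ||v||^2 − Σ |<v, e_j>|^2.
Σ |<v, e_j>|^2 = 13; ||v||^2 = 14; deficit = 1

Write each e_j = u_j / sqrt(<u_j, u_j>) where u_j is the displayed integer vector. Then <v, e_j> = <v, u_j> / sqrt(<u_j, u_j>), so |<v, e_j>|^2 = <v, u_j>^2 / <u_j, u_j>.
Coefficients: <v, e_1> = 1/sqrt(2), <v, e_2> = -5/sqrt(2).
Square and sum: Σ |<v, e_j>|^2 = 13.
Compute ||v||^2 = v·v = 14.
Deficit = 14 − 13 = 1 ≥ 0, confirming Bessel's inequality. (The deficit equals ||v − Σ <v,e_j> e_j||^2, the squared distance from v to span{e_j}.)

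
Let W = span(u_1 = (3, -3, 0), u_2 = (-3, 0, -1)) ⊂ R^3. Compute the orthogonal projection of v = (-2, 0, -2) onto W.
proj_W(v) = (-26/11, -4/11, -10/11)

Set up U = [u_1 | ... | u_2] ∈ R^(3×2). The projector onto W = col(U) is P = U (U^T U)^(-1) U^T.
Compute U^T U =
  [18, -9]
  [-9, 10],
and U^T v = (-6, 8).
Solve U^T U · c = U^T v for the coefficients: c = (4/33, 10/11). The projection is proj_W(v) = U c.
Check: (v - proj_W(v)) · u_1 = 0  (should be 0).
Check: (v - proj_W(v)) · u_2 = 0  (should be 0).
Result: proj_W(v) = (-26/11, -4/11, -10/11).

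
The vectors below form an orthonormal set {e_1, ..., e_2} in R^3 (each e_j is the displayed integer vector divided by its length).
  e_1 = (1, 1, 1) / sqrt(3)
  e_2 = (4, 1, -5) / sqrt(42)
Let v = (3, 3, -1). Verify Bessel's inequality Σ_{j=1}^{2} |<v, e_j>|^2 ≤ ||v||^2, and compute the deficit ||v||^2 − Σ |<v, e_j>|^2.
Σ |<v, e_j>|^2 = 125/7; ||v||^2 = 19; deficit = 8/7

Write each e_j = u_j / sqrt(<u_j, u_j>) where u_j is the displayed integer vector. Then <v, e_j> = <v, u_j> / sqrt(<u_j, u_j>), so |<v, e_j>|^2 = <v, u_j>^2 / <u_j, u_j>.
Coefficients: <v, e_1> = 5/sqrt(3), <v, e_2> = 20/sqrt(42).
Square and sum: Σ |<v, e_j>|^2 = 125/7.
Compute ||v||^2 = v·v = 19.
Deficit = 19 − 125/7 = 8/7 ≥ 0, confirming Bessel's inequality. (The deficit equals ||v − Σ <v,e_j> e_j||^2, the squared distance from v to span{e_j}.)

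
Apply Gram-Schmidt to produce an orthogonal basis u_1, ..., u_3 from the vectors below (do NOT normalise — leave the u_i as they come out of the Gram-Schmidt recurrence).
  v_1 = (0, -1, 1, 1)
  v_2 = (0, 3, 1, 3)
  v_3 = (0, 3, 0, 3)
Orthogonal basis:
  u_1 = (0, -1, 1, 1)
  u_2 = (0, 10/3, 2/3, 8/3)
  u_3 = (0, -3/14, -9/14, 3/7)

Apply the Gram-Schmidt recurrence
  u_1 = v_1
  u_i = v_i − Σ_{j<i} ((v_i · u_j) / (u_j · u_j)) · u_j.

Step by step this gives:
  u_1 = (0, -1, 1, 1)
  u_2 = (0, 10/3, 2/3, 8/3)
  u_3 = (0, -3/14, -9/14, 3/7)

Orthogonality check:
  u_2 · u_1 = 0 (should be 0)
  u_3 · u_1 = 0 (should be 0)
  u_3 · u_2 = 0 (should be 0)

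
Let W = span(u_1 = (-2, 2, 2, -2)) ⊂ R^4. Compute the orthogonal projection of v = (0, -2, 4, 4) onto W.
proj_W(v) = (1/2, -1/2, -1/2, 1/2)

Set up U = [u_1 | ... | u_1] ∈ R^(4×1). The projector onto W = col(U) is P = U (U^T U)^(-1) U^T.
Compute U^T U =
  [16],
and U^T v = (-4).
Solve U^T U · c = U^T v for the coefficients: c = (-1/4). The projection is proj_W(v) = U c.
Check: (v - proj_W(v)) · u_1 = 0  (should be 0).
Result: proj_W(v) = (1/2, -1/2, -1/2, 1/2).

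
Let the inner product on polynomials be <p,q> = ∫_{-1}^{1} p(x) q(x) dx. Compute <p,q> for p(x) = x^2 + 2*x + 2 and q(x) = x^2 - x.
<p,q> = 2/5

Expand the product: p(x)·q(x) = x^4 + x^3 - 2*x.
∫_{-1}^{1} of each monomial x^k gives [2/(k+1) if k even, 0 if k odd]. Integrating term-by-term (or equivalently evaluating the antiderivative F(x) = x^5/5 + x^4/4 - x^2 at the endpoints):
  F(1) − F(−1) = -11/20 − (-19/20) = 2/5.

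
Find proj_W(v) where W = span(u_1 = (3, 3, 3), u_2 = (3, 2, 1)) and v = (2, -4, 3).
proj_W(v) = (-1/6, 1/3, 5/6)

Set up U = [u_1 | ... | u_2] ∈ R^(3×2). The projector onto W = col(U) is P = U (U^T U)^(-1) U^T.
Compute U^T U =
  [27, 18]
  [18, 14],
and U^T v = (3, 1).
Solve U^T U · c = U^T v for the coefficients: c = (4/9, -1/2). The projection is proj_W(v) = U c.
Check: (v - proj_W(v)) · u_1 = 0  (should be 0).
Check: (v - proj_W(v)) · u_2 = 0  (should be 0).
Result: proj_W(v) = (-1/6, 1/3, 5/6).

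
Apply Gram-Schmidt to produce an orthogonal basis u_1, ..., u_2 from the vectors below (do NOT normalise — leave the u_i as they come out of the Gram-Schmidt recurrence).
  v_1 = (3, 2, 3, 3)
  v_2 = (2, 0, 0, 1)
Orthogonal basis:
  u_1 = (3, 2, 3, 3)
  u_2 = (35/31, -18/31, -27/31, 4/31)

Apply the Gram-Schmidt recurrence
  u_1 = v_1
  u_i = v_i − Σ_{j<i} ((v_i · u_j) / (u_j · u_j)) · u_j.

Step by step this gives:
  u_1 = (3, 2, 3, 3)
  u_2 = (35/31, -18/31, -27/31, 4/31)

Orthogonality check:
  u_2 · u_1 = 0 (should be 0)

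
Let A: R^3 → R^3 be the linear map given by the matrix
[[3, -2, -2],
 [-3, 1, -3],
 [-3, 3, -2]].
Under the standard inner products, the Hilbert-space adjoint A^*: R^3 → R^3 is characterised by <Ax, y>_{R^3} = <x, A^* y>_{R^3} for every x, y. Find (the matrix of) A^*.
A^* = A^T =
[[3, -3, -3],
 [-2, 1, 3],
 [-2, -3, -2]]

For real matrices with standard dot products, the defining identity <Ax, y> = <x, A^* y> gives (Ax)^T y = x^T (A^*) y, i.e. x^T A^T y = x^T (A^*) y. Since this holds for all x, y, we must have A^* = A^T. Therefore
A^* =
[[3, -3, -3],
 [-2, 1, 3],
 [-2, -3, -2]].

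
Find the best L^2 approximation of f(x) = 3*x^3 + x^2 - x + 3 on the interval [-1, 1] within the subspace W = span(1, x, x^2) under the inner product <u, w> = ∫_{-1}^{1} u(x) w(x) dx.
g(x) = x^2 + 4*x/5 + 3

The best approximation g ∈ W is the orthogonal projection of f onto W. Writing g = a_0 + a_1 x + a_2 x^2, the coefficients solve the normal equations G · a = b where
  G_{ij} = <φ_i, φ_j> and b_i = <f, φ_i>, with φ_0 = 1, φ_1 = x, φ_2 = x^2.
G =
  [2, 0, 2/3]
  [0, 2/3, 0]
  [2/3, 0, 2/5],
b = (20/3, 8/15, 12/5).
Solving gives a_0 = 3, a_1 = 4/5, a_2 = 1, so
  g(x) = x^2 + 4*x/5 + 3.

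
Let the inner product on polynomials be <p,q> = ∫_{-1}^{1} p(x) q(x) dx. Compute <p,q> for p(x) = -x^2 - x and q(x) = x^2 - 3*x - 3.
<p,q> = 18/5

Expand the product: p(x)·q(x) = -x^4 + 2*x^3 + 6*x^2 + 3*x.
∫_{-1}^{1} of each monomial x^k gives [2/(k+1) if k even, 0 if k odd]. Integrating term-by-term (or equivalently evaluating the antiderivative F(x) = -x^5/5 + x^4/2 + 2*x^3 + 3*x^2/2 at the endpoints):
  F(1) − F(−1) = 19/5 − (1/5) = 18/5.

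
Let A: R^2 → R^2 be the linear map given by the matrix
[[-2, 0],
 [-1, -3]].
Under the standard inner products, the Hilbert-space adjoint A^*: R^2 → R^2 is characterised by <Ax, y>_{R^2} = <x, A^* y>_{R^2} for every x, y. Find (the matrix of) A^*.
A^* = A^T =
[[-2, -1],
 [0, -3]]

For real matrices with standard dot products, the defining identity <Ax, y> = <x, A^* y> gives (Ax)^T y = x^T (A^*) y, i.e. x^T A^T y = x^T (A^*) y. Since this holds for all x, y, we must have A^* = A^T. Therefore
A^* =
[[-2, -1],
 [0, -3]].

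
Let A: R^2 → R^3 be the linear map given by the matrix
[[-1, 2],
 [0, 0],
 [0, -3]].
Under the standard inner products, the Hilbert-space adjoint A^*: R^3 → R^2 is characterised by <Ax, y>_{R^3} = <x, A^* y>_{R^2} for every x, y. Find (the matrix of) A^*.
A^* = A^T =
[[-1, 0, 0],
 [2, 0, -3]]

For real matrices with standard dot products, the defining identity <Ax, y> = <x, A^* y> gives (Ax)^T y = x^T (A^*) y, i.e. x^T A^T y = x^T (A^*) y. Since this holds for all x, y, we must have A^* = A^T. Therefore
A^* =
[[-1, 0, 0],
 [2, 0, -3]].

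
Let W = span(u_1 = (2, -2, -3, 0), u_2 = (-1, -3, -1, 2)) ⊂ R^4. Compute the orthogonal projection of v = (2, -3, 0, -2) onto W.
proj_W(v) = (277/206, -201/206, -184/103, -19/103)

Set up U = [u_1 | ... | u_2] ∈ R^(4×2). The projector onto W = col(U) is P = U (U^T U)^(-1) U^T.
Compute U^T U =
  [17, 7]
  [7, 15],
and U^T v = (10, 3).
Solve U^T U · c = U^T v for the coefficients: c = (129/206, -19/206). The projection is proj_W(v) = U c.
Check: (v - proj_W(v)) · u_1 = 0  (should be 0).
Check: (v - proj_W(v)) · u_2 = 0  (should be 0).
Result: proj_W(v) = (277/206, -201/206, -184/103, -19/103).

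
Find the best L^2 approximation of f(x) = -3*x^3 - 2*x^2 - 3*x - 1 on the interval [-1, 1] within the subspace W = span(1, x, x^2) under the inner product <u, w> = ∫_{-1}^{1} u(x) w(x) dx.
g(x) = -2*x^2 - 24*x/5 - 1

The best approximation g ∈ W is the orthogonal projection of f onto W. Writing g = a_0 + a_1 x + a_2 x^2, the coefficients solve the normal equations G · a = b where
  G_{ij} = <φ_i, φ_j> and b_i = <f, φ_i>, with φ_0 = 1, φ_1 = x, φ_2 = x^2.
G =
  [2, 0, 2/3]
  [0, 2/3, 0]
  [2/3, 0, 2/5],
b = (-10/3, -16/5, -22/15).
Solving gives a_0 = -1, a_1 = -24/5, a_2 = -2, so
  g(x) = -2*x^2 - 24*x/5 - 1.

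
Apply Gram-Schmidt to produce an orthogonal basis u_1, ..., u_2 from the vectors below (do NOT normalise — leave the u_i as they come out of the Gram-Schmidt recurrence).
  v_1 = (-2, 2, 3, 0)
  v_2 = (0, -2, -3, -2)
Orthogonal basis:
  u_1 = (-2, 2, 3, 0)
  u_2 = (-26/17, -8/17, -12/17, -2)

Apply the Gram-Schmidt recurrence
  u_1 = v_1
  u_i = v_i − Σ_{j<i} ((v_i · u_j) / (u_j · u_j)) · u_j.

Step by step this gives:
  u_1 = (-2, 2, 3, 0)
  u_2 = (-26/17, -8/17, -12/17, -2)

Orthogonality check:
  u_2 · u_1 = 0 (should be 0)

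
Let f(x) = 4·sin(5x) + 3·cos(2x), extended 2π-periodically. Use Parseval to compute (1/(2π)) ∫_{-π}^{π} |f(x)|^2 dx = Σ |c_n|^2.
Σ |c_n|^2 = 25/2

Expand |f|^2 and use orthogonality of {sin(nx), cos(mx)} on [-π, π]:
  ∫_{-π}^{π} sin(nx)^2 dx = π, ∫ cos(mx)^2 dx = π, and cross terms integrate to 0.
So ∫_{-π}^{π} f(x)^2 dx = 4^2 · π + 3^2 · π = (16 + 9)π.
Divide by 2π: (16 + 9)/2 = 25/2.
By Parseval, this equals Σ |c_n|^2.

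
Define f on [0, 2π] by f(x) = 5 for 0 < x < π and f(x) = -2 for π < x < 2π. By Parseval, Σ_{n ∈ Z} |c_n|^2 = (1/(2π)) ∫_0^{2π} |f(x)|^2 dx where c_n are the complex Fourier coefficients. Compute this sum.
Σ |c_n|^2 = 29/2

Parseval equates the L^2 energy of f (normalised by 1/(2π)) with the ℓ^2 sum of its Fourier coefficients: (1/(2π)) ∫_0^{2π} |f|^2 = Σ |c_n|^2.
Compute the left side: (1/(2π)) [∫_0^π 5^2 dx + ∫_π^{2π} (-2)^2 dx] = (1/(2π)) · (25π + 4π) = (25 + 4)/2 = 29/2.
So Σ_{n ∈ Z} |c_n|^2 = 29/2.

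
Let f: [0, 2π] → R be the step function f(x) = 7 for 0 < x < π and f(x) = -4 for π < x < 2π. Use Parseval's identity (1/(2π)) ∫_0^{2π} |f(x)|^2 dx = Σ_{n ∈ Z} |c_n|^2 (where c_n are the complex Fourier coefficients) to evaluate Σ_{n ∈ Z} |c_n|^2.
Σ |c_n|^2 = 65/2

Parseval equates the L^2 energy of f (normalised by 1/(2π)) with the ℓ^2 sum of its Fourier coefficients: (1/(2π)) ∫_0^{2π} |f|^2 = Σ |c_n|^2.
Compute the left side: (1/(2π)) [∫_0^π 7^2 dx + ∫_π^{2π} (-4)^2 dx] = (1/(2π)) · (49π + 16π) = (49 + 16)/2 = 65/2.
So Σ_{n ∈ Z} |c_n|^2 = 65/2.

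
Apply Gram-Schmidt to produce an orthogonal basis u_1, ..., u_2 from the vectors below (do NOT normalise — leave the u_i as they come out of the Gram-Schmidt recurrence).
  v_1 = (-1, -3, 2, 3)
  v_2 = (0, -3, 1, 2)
Orthogonal basis:
  u_1 = (-1, -3, 2, 3)
  u_2 = (17/23, -18/23, -11/23, -5/23)

Apply the Gram-Schmidt recurrence
  u_1 = v_1
  u_i = v_i − Σ_{j<i} ((v_i · u_j) / (u_j · u_j)) · u_j.

Step by step this gives:
  u_1 = (-1, -3, 2, 3)
  u_2 = (17/23, -18/23, -11/23, -5/23)

Orthogonality check:
  u_2 · u_1 = 0 (should be 0)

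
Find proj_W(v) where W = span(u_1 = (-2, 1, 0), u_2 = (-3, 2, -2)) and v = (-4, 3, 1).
proj_W(v) = (-94/21, 43/21, 16/21)

Set up U = [u_1 | ... | u_2] ∈ R^(3×2). The projector onto W = col(U) is P = U (U^T U)^(-1) U^T.
Compute U^T U =
  [5, 8]
  [8, 17],
and U^T v = (11, 16).
Solve U^T U · c = U^T v for the coefficients: c = (59/21, -8/21). The projection is proj_W(v) = U c.
Check: (v - proj_W(v)) · u_1 = 0  (should be 0).
Check: (v - proj_W(v)) · u_2 = 0  (should be 0).
Result: proj_W(v) = (-94/21, 43/21, 16/21).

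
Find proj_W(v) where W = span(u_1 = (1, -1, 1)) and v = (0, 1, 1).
proj_W(v) = (0, 0, 0)

Set up U = [u_1 | ... | u_1] ∈ R^(3×1). The projector onto W = col(U) is P = U (U^T U)^(-1) U^T.
Compute U^T U =
  [3],
and U^T v = (0).
Solve U^T U · c = U^T v for the coefficients: c = (0). The projection is proj_W(v) = U c.
Check: (v - proj_W(v)) · u_1 = 0  (should be 0).
Result: proj_W(v) = (0, 0, 0).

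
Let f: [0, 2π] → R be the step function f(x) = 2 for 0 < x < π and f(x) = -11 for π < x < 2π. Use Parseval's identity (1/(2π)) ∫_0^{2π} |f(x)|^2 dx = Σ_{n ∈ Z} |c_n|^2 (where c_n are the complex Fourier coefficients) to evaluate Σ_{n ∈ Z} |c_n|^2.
Σ |c_n|^2 = 125/2

Parseval equates the L^2 energy of f (normalised by 1/(2π)) with the ℓ^2 sum of its Fourier coefficients: (1/(2π)) ∫_0^{2π} |f|^2 = Σ |c_n|^2.
Compute the left side: (1/(2π)) [∫_0^π 2^2 dx + ∫_π^{2π} (-11)^2 dx] = (1/(2π)) · (4π + 121π) = (4 + 121)/2 = 125/2.
So Σ_{n ∈ Z} |c_n|^2 = 125/2.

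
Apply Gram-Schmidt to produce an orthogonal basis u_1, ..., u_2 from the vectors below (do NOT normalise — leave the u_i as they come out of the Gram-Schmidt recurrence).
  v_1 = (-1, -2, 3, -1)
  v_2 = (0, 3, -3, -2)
Orthogonal basis:
  u_1 = (-1, -2, 3, -1)
  u_2 = (-13/15, 19/15, -2/5, -43/15)

Apply the Gram-Schmidt recurrence
  u_1 = v_1
  u_i = v_i − Σ_{j<i} ((v_i · u_j) / (u_j · u_j)) · u_j.

Step by step this gives:
  u_1 = (-1, -2, 3, -1)
  u_2 = (-13/15, 19/15, -2/5, -43/15)

Orthogonality check:
  u_2 · u_1 = 0 (should be 0)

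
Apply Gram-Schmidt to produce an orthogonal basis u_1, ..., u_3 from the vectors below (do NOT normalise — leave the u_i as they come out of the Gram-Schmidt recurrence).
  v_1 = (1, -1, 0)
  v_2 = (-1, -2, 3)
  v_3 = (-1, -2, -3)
Orthogonal basis:
  u_1 = (1, -1, 0)
  u_2 = (-3/2, -3/2, 3)
  u_3 = (-2, -2, -2)

Apply the Gram-Schmidt recurrence
  u_1 = v_1
  u_i = v_i − Σ_{j<i} ((v_i · u_j) / (u_j · u_j)) · u_j.

Step by step this gives:
  u_1 = (1, -1, 0)
  u_2 = (-3/2, -3/2, 3)
  u_3 = (-2, -2, -2)

Orthogonality check:
  u_2 · u_1 = 0 (should be 0)
  u_3 · u_1 = 0 (should be 0)
  u_3 · u_2 = 0 (should be 0)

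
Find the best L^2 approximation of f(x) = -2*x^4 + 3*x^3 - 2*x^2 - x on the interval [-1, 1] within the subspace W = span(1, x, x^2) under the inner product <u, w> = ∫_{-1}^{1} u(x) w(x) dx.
g(x) = -26*x^2/7 + 4*x/5 + 6/35

The best approximation g ∈ W is the orthogonal projection of f onto W. Writing g = a_0 + a_1 x + a_2 x^2, the coefficients solve the normal equations G · a = b where
  G_{ij} = <φ_i, φ_j> and b_i = <f, φ_i>, with φ_0 = 1, φ_1 = x, φ_2 = x^2.
G =
  [2, 0, 2/3]
  [0, 2/3, 0]
  [2/3, 0, 2/5],
b = (-32/15, 8/15, -48/35).
Solving gives a_0 = 6/35, a_1 = 4/5, a_2 = -26/7, so
  g(x) = -26*x^2/7 + 4*x/5 + 6/35.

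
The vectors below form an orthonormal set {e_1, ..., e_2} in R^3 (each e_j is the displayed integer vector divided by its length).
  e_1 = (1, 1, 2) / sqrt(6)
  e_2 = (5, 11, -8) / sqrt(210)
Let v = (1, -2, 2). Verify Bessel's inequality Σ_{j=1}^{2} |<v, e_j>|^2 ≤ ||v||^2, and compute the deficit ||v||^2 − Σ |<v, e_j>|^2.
Σ |<v, e_j>|^2 = 234/35; ||v||^2 = 9; deficit = 81/35

Write each e_j = u_j / sqrt(<u_j, u_j>) where u_j is the displayed integer vector. Then <v, e_j> = <v, u_j> / sqrt(<u_j, u_j>), so |<v, e_j>|^2 = <v, u_j>^2 / <u_j, u_j>.
Coefficients: <v, e_1> = 3/sqrt(6), <v, e_2> = -33/sqrt(210).
Square and sum: Σ |<v, e_j>|^2 = 234/35.
Compute ||v||^2 = v·v = 9.
Deficit = 9 − 234/35 = 81/35 ≥ 0, confirming Bessel's inequality. (The deficit equals ||v − Σ <v,e_j> e_j||^2, the squared distance from v to span{e_j}.)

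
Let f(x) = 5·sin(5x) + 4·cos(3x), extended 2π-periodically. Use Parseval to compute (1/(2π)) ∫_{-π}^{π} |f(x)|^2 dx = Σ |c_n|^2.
Σ |c_n|^2 = 41/2

Expand |f|^2 and use orthogonality of {sin(nx), cos(mx)} on [-π, π]:
  ∫_{-π}^{π} sin(nx)^2 dx = π, ∫ cos(mx)^2 dx = π, and cross terms integrate to 0.
So ∫_{-π}^{π} f(x)^2 dx = 5^2 · π + 4^2 · π = (25 + 16)π.
Divide by 2π: (25 + 16)/2 = 41/2.
By Parseval, this equals Σ |c_n|^2.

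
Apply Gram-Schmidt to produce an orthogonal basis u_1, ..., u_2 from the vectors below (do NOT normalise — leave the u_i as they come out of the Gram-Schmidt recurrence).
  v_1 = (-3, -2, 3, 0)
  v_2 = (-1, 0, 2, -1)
Orthogonal basis:
  u_1 = (-3, -2, 3, 0)
  u_2 = (5/22, 9/11, 17/22, -1)

Apply the Gram-Schmidt recurrence
  u_1 = v_1
  u_i = v_i − Σ_{j<i} ((v_i · u_j) / (u_j · u_j)) · u_j.

Step by step this gives:
  u_1 = (-3, -2, 3, 0)
  u_2 = (5/22, 9/11, 17/22, -1)

Orthogonality check:
  u_2 · u_1 = 0 (should be 0)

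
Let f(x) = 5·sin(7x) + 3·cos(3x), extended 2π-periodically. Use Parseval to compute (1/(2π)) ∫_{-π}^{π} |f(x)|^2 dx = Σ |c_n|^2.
Σ |c_n|^2 = 17

Expand |f|^2 and use orthogonality of {sin(nx), cos(mx)} on [-π, π]:
  ∫_{-π}^{π} sin(nx)^2 dx = π, ∫ cos(mx)^2 dx = π, and cross terms integrate to 0.
So ∫_{-π}^{π} f(x)^2 dx = 5^2 · π + 3^2 · π = (25 + 9)π.
Divide by 2π: (25 + 9)/2 = 17.
By Parseval, this equals Σ |c_n|^2.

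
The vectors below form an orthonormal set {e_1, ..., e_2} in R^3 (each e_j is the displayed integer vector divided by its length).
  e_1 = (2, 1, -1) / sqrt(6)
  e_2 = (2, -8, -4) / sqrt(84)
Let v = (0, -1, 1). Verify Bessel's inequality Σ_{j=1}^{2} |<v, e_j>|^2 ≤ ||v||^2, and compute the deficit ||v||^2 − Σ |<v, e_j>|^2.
Σ |<v, e_j>|^2 = 6/7; ||v||^2 = 2; deficit = 8/7

Write each e_j = u_j / sqrt(<u_j, u_j>) where u_j is the displayed integer vector. Then <v, e_j> = <v, u_j> / sqrt(<u_j, u_j>), so |<v, e_j>|^2 = <v, u_j>^2 / <u_j, u_j>.
Coefficients: <v, e_1> = -2/sqrt(6), <v, e_2> = 4/sqrt(84).
Square and sum: Σ |<v, e_j>|^2 = 6/7.
Compute ||v||^2 = v·v = 2.
Deficit = 2 − 6/7 = 8/7 ≥ 0, confirming Bessel's inequality. (The deficit equals ||v − Σ <v,e_j> e_j||^2, the squared distance from v to span{e_j}.)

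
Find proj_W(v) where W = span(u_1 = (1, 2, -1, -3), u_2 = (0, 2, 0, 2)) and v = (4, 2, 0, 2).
proj_W(v) = (8/29, 78/29, -8/29, 38/29)

Set up U = [u_1 | ... | u_2] ∈ R^(4×2). The projector onto W = col(U) is P = U (U^T U)^(-1) U^T.
Compute U^T U =
  [15, -2]
  [-2, 8],
and U^T v = (2, 8).
Solve U^T U · c = U^T v for the coefficients: c = (8/29, 31/29). The projection is proj_W(v) = U c.
Check: (v - proj_W(v)) · u_1 = 0  (should be 0).
Check: (v - proj_W(v)) · u_2 = 0  (should be 0).
Result: proj_W(v) = (8/29, 78/29, -8/29, 38/29).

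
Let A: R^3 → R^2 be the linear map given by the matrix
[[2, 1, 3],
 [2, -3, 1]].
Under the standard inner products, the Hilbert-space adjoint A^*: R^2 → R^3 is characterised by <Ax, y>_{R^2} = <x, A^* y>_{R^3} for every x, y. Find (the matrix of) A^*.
A^* = A^T =
[[2, 2],
 [1, -3],
 [3, 1]]

For real matrices with standard dot products, the defining identity <Ax, y> = <x, A^* y> gives (Ax)^T y = x^T (A^*) y, i.e. x^T A^T y = x^T (A^*) y. Since this holds for all x, y, we must have A^* = A^T. Therefore
A^* =
[[2, 2],
 [1, -3],
 [3, 1]].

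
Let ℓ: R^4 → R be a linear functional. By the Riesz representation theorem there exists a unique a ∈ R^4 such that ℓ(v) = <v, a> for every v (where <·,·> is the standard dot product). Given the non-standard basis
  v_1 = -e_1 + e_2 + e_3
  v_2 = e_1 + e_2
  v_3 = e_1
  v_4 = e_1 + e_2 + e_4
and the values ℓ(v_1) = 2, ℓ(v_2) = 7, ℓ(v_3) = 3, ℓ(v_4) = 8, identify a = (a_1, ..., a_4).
a = (3, 4, 1, 1)

Write a = (a_1, ..., a_4) in the standard basis. For each basis vector v_i, ℓ(v_i) = <v_i, a> is a linear equation in the a_j's. Collect the n equations into a matrix system V a = ℓ, where row i of V is v_i (expressed in the standard basis). Since V is invertible (lower-triangular with 1s on the diagonal, up to permutation), solve by back-substitution:
  V =
[[-1, 1, 1, 0],
 [1, 1, 0, 0],
 [1, 0, 0, 0],
 [1, 1, 0, 1]]
  V a = (2, 7, 3, 8)
Solving gives a = (3, 4, 1, 1).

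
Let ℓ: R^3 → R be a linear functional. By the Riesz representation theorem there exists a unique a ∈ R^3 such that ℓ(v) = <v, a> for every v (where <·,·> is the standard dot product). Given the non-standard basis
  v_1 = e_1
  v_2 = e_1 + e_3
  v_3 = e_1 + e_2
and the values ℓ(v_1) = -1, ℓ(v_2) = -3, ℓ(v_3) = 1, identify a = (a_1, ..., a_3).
a = (-1, 2, -2)

Write a = (a_1, ..., a_3) in the standard basis. For each basis vector v_i, ℓ(v_i) = <v_i, a> is a linear equation in the a_j's. Collect the n equations into a matrix system V a = ℓ, where row i of V is v_i (expressed in the standard basis). Since V is invertible (lower-triangular with 1s on the diagonal, up to permutation), solve by back-substitution:
  V =
[[1, 0, 0],
 [1, 0, 1],
 [1, 1, 0]]
  V a = (-1, -3, 1)
Solving gives a = (-1, 2, -2).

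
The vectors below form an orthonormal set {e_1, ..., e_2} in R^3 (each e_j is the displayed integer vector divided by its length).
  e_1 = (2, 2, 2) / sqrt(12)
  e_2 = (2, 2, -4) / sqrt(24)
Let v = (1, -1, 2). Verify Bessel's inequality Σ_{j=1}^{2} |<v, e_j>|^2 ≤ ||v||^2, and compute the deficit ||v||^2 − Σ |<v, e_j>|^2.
Σ |<v, e_j>|^2 = 4; ||v||^2 = 6; deficit = 2

Write each e_j = u_j / sqrt(<u_j, u_j>) where u_j is the displayed integer vector. Then <v, e_j> = <v, u_j> / sqrt(<u_j, u_j>), so |<v, e_j>|^2 = <v, u_j>^2 / <u_j, u_j>.
Coefficients: <v, e_1> = 4/sqrt(12), <v, e_2> = -8/sqrt(24).
Square and sum: Σ |<v, e_j>|^2 = 4.
Compute ||v||^2 = v·v = 6.
Deficit = 6 − 4 = 2 ≥ 0, confirming Bessel's inequality. (The deficit equals ||v − Σ <v,e_j> e_j||^2, the squared distance from v to span{e_j}.)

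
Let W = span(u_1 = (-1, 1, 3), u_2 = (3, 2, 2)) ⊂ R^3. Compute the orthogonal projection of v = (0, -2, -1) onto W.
proj_W(v) = (-34/81, -137/162, -247/162)

Set up U = [u_1 | ... | u_2] ∈ R^(3×2). The projector onto W = col(U) is P = U (U^T U)^(-1) U^T.
Compute U^T U =
  [11, 5]
  [5, 17],
and U^T v = (-5, -6).
Solve U^T U · c = U^T v for the coefficients: c = (-55/162, -41/162). The projection is proj_W(v) = U c.
Check: (v - proj_W(v)) · u_1 = 0  (should be 0).
Check: (v - proj_W(v)) · u_2 = 0  (should be 0).
Result: proj_W(v) = (-34/81, -137/162, -247/162).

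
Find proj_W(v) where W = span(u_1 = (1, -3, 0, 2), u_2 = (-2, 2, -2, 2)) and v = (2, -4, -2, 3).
proj_W(v) = (1, -4, -1/2, 7/2)

Set up U = [u_1 | ... | u_2] ∈ R^(4×2). The projector onto W = col(U) is P = U (U^T U)^(-1) U^T.
Compute U^T U =
  [14, -4]
  [-4, 16],
and U^T v = (20, -2).
Solve U^T U · c = U^T v for the coefficients: c = (3/2, 1/4). The projection is proj_W(v) = U c.
Check: (v - proj_W(v)) · u_1 = 0  (should be 0).
Check: (v - proj_W(v)) · u_2 = 0  (should be 0).
Result: proj_W(v) = (1, -4, -1/2, 7/2).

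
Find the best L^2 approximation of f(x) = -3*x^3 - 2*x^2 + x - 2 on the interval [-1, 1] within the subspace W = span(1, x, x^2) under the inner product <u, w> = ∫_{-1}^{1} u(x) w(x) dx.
g(x) = -2*x^2 - 4*x/5 - 2

The best approximation g ∈ W is the orthogonal projection of f onto W. Writing g = a_0 + a_1 x + a_2 x^2, the coefficients solve the normal equations G · a = b where
  G_{ij} = <φ_i, φ_j> and b_i = <f, φ_i>, with φ_0 = 1, φ_1 = x, φ_2 = x^2.
G =
  [2, 0, 2/3]
  [0, 2/3, 0]
  [2/3, 0, 2/5],
b = (-16/3, -8/15, -32/15).
Solving gives a_0 = -2, a_1 = -4/5, a_2 = -2, so
  g(x) = -2*x^2 - 4*x/5 - 2.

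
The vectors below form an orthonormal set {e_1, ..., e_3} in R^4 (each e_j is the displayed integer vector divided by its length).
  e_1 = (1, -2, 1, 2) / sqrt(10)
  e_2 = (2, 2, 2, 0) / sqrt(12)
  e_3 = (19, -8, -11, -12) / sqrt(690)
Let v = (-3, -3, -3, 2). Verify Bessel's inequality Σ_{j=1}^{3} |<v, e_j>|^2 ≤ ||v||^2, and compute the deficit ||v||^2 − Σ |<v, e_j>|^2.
Σ |<v, e_j>|^2 = 677/23; ||v||^2 = 31; deficit = 36/23

Write each e_j = u_j / sqrt(<u_j, u_j>) where u_j is the displayed integer vector. Then <v, e_j> = <v, u_j> / sqrt(<u_j, u_j>), so |<v, e_j>|^2 = <v, u_j>^2 / <u_j, u_j>.
Coefficients: <v, e_1> = 4/sqrt(10), <v, e_2> = -18/sqrt(12), <v, e_3> = -24/sqrt(690).
Square and sum: Σ |<v, e_j>|^2 = 677/23.
Compute ||v||^2 = v·v = 31.
Deficit = 31 − 677/23 = 36/23 ≥ 0, confirming Bessel's inequality. (The deficit equals ||v − Σ <v,e_j> e_j||^2, the squared distance from v to span{e_j}.)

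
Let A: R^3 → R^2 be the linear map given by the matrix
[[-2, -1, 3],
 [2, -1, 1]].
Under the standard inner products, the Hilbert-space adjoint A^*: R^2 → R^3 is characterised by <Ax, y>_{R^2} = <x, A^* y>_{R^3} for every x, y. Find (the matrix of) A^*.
A^* = A^T =
[[-2, 2],
 [-1, -1],
 [3, 1]]

For real matrices with standard dot products, the defining identity <Ax, y> = <x, A^* y> gives (Ax)^T y = x^T (A^*) y, i.e. x^T A^T y = x^T (A^*) y. Since this holds for all x, y, we must have A^* = A^T. Therefore
A^* =
[[-2, 2],
 [-1, -1],
 [3, 1]].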